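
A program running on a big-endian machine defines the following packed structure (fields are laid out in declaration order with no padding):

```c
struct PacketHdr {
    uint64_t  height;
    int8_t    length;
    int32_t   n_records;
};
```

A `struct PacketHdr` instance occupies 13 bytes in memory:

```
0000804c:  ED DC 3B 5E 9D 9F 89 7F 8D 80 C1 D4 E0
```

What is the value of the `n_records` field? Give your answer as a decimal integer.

`n_records` follows `height` (8 B), `length` (1 B), so it starts at offset 8 + 1 = 9 and occupies 4 bytes.
Bytes at offsets 9..12: 80 C1 D4 E0.
Big-endian: lowest address holds the most-significant byte.
The bytes are already most-significant first: 0x80C1D4E0.
Top bit is set, so as a signed 32-bit value this is 0x80C1D4E0 − 2^32 = -2134780704.

-2134780704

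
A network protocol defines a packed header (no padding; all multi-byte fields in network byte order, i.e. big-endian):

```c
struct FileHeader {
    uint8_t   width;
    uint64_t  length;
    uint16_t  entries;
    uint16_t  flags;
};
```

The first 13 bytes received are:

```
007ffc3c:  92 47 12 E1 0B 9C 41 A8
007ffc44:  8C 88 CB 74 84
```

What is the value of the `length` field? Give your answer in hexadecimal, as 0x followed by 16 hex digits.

`length` follows `width` (1 byte), so it starts at byte offset 1 and occupies 8 bytes.
Bytes at offsets 1..8: 47 12 E1 0B 9C 41 A8 8C.
Big-endian stores the most-significant byte at the lowest address.
The bytes are already most-significant first: 0x4712E10B9C41A88C.

0x4712E10B9C41A88C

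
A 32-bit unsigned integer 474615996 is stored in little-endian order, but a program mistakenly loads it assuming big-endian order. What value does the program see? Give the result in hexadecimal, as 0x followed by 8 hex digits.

0xBC104A1C

474615996 in 32-bit hexadecimal is 0x1C4A10BC.
Stored little-endian, the bytes at ascending addresses are BC 10 4A 1C.
Read back as big-endian, the last byte is least significant, giving 0xBC104A1C.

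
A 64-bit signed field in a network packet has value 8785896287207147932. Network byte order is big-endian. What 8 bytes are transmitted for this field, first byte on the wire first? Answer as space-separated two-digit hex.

8785896287207147932 in hexadecimal, padded to 64 bits, is 0x79EDC61FA067C99C.
Split into bytes (most-significant first): 79 ED C6 1F A0 67 C9 9C.
In big-endian order the high byte comes first in memory.
So the memory order matches the most-significant-first order: 79 ED C6 1F A0 67 C9 9C.

79 ED C6 1F A0 67 C9 9C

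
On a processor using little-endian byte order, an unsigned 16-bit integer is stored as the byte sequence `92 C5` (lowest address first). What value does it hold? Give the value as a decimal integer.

50578

In little-endian order the low byte comes first in memory.
Reassemble most-significant byte first: C5 92 → 0xC592.
0xC592 = 50578.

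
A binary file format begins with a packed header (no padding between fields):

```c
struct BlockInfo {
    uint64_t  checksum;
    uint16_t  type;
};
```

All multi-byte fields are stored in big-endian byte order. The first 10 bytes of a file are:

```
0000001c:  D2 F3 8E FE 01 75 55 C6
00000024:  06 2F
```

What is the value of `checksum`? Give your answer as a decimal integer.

15200650388902860230

`checksum` is the first field, at byte offset 0, occupying 8 bytes.
Bytes at offsets 0..7: D2 F3 8E FE 01 75 55 C6.
Big-endian: lowest address holds the most-significant byte.
The bytes are already most-significant first: 0xD2F38EFE017555C6.
0xD2F38EFE017555C6 = 15200650388902860230.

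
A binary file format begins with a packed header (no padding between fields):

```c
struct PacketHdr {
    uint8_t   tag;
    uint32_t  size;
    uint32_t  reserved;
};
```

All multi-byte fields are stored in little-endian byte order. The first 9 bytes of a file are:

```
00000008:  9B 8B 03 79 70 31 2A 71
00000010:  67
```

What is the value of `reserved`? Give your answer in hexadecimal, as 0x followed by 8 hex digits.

0x67712A31

`reserved` follows `tag` (1 B), `size` (4 B), so it starts at offset 1 + 4 = 5 and occupies 4 bytes.
Bytes at offsets 5..8: 31 2A 71 67.
Little-endian: lowest address holds the least-significant byte.
Reassemble most-significant byte first: 67 71 2A 31 → 0x67712A31.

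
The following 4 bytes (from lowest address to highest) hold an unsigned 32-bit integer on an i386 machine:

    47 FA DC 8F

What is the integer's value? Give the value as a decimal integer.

2413623879

Little-endian: lowest address holds the least-significant byte.
Reassemble most-significant byte first: 8F DC FA 47 → 0x8FDCFA47.
0x8FDCFA47 = 2413623879.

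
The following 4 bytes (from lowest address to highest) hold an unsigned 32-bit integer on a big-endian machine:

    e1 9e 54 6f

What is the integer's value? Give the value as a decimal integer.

Big-endian: lowest address holds the most-significant byte.
The bytes are already most-significant first: 0xE19E546F.
0xE19E546F = 3785249903.

3785249903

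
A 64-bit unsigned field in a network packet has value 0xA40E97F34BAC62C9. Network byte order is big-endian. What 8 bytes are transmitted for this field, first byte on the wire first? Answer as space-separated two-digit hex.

A4 0E 97 F3 4B AC 62 C9

Split into bytes (most-significant first): A4 0E 97 F3 4B AC 62 C9.
In big-endian order the high byte comes first in memory.
So the memory order matches the most-significant-first order: A4 0E 97 F3 4B AC 62 C9.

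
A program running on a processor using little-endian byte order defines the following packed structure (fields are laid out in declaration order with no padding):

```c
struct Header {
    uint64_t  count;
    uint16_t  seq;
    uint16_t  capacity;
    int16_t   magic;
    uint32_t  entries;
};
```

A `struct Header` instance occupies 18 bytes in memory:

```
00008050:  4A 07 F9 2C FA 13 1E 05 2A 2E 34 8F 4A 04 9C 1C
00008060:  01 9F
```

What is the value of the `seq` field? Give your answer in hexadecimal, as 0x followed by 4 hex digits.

0x2E2A

`seq` follows `count` (8 bytes), so it starts at byte offset 8 and occupies 2 bytes.
Bytes at offsets 8..9: 2A 2E.
In little-endian order the low byte comes first in memory.
Reassemble most-significant byte first: 2E 2A → 0x2E2A.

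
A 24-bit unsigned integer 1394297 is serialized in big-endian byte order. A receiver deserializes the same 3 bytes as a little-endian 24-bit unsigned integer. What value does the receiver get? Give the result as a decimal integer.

1394297 in 24-bit hexadecimal is 0x154679.
Stored big-endian, the bytes at ascending addresses are 15 46 79.
Read back as little-endian, the first byte is least significant, giving 0x794615.
0x794615 = 7947797.

7947797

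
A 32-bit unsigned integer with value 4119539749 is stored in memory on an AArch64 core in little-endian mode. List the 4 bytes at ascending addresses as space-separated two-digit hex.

25 30 8B F5

4119539749 in hexadecimal, padded to 32 bits, is 0xF58B3025.
Split into bytes (most-significant first): F5 8B 30 25.
Little-endian: lowest address holds the least-significant byte.
So at ascending addresses the bytes are 25 30 8B F5.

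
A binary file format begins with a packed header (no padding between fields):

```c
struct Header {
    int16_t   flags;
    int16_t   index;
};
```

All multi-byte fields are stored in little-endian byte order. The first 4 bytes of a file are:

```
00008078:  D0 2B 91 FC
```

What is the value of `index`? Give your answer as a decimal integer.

-879

`index` follows `flags` (2 bytes), so it starts at byte offset 2 and occupies 2 bytes.
Bytes at offsets 2..3: 91 FC.
Little-endian stores the least-significant byte at the lowest address.
Reassemble most-significant byte first: FC 91 → 0xFC91.
Top bit is set, so as a signed 16-bit value this is 0xFC91 − 2^16 = -879.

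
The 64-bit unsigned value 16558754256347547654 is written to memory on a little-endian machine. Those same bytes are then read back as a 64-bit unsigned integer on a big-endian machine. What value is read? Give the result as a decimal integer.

16558754256347547654 in 64-bit hexadecimal is 0xE5CC83439C954806.
Stored little-endian, the bytes at ascending addresses are 06 48 95 9C 43 83 CC E5.
Read back as big-endian, the last byte is least significant, giving 0x0648959C4383CCE5.
0x0648959C4383CCE5 = 452776260930882789.

452776260930882789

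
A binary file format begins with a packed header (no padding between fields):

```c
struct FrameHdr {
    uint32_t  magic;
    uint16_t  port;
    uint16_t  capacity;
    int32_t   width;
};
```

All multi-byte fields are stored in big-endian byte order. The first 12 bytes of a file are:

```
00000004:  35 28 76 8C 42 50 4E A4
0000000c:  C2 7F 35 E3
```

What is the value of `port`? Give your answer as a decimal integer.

16976

`port` follows `magic` (4 bytes), so it starts at byte offset 4 and occupies 2 bytes.
Bytes at offsets 4..5: 42 50.
Big-endian stores the most-significant byte at the lowest address.
The bytes are already most-significant first: 0x4250.
0x4250 = 16976.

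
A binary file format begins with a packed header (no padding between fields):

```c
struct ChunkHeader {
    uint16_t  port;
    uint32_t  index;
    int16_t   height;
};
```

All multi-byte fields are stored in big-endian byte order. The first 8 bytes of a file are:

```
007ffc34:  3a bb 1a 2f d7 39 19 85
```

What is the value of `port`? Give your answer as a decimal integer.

15035

`port` is the first field, at byte offset 0, occupying 2 bytes.
Bytes at offsets 0..1: 3A BB.
Big-endian: lowest address holds the most-significant byte.
The bytes are already most-significant first: 0x3ABB.
0x3ABB = 15035.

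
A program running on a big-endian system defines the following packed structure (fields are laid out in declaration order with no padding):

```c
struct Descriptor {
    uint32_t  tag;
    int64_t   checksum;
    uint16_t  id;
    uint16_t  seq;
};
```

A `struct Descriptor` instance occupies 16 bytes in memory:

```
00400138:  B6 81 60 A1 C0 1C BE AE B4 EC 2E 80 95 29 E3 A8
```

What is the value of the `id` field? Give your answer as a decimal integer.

38185

`id` follows `tag` (4 B), `checksum` (8 B), so it starts at offset 4 + 8 = 12 and occupies 2 bytes.
Bytes at offsets 12..13: 95 29.
In big-endian order the high byte comes first in memory.
The bytes are already most-significant first: 0x9529.
0x9529 = 38185.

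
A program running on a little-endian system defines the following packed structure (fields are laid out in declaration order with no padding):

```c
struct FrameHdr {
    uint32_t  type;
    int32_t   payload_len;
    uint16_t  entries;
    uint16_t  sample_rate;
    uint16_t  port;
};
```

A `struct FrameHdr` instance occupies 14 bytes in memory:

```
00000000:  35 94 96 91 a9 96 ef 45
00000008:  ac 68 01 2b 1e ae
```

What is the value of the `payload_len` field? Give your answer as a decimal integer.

`payload_len` follows `type` (4 bytes), so it starts at byte offset 4 and occupies 4 bytes.
Bytes at offsets 4..7: A9 96 EF 45.
Little-endian stores the least-significant byte at the lowest address.
Reassemble most-significant byte first: 45 EF 96 A9 → 0x45EF96A9.
0x45EF96A9 = 1173329577.

1173329577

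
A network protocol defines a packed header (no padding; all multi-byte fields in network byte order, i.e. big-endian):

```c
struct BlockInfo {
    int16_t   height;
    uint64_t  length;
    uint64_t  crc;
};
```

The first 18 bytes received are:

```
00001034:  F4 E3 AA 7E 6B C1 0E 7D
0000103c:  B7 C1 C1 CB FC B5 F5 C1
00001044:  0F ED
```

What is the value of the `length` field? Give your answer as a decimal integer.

`length` follows `height` (2 bytes), so it starts at byte offset 2 and occupies 8 bytes.
Bytes at offsets 2..9: AA 7E 6B C1 0E 7D B7 C1.
Big-endian: lowest address holds the most-significant byte.
The bytes are already most-significant first: 0xAA7E6BC10E7DB7C1.
0xAA7E6BC10E7DB7C1 = 12285375310429272001.

12285375310429272001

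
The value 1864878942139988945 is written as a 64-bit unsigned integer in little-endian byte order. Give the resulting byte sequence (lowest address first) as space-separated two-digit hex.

D1 3B 5C 6F 84 61 E1 19

1864878942139988945 in hexadecimal, padded to 64 bits, is 0x19E161846F5C3BD1.
Split into bytes (most-significant first): 19 E1 61 84 6F 5C 3B D1.
Little-endian: lowest address holds the least-significant byte.
So at ascending addresses the bytes are D1 3B 5C 6F 84 61 E1 19.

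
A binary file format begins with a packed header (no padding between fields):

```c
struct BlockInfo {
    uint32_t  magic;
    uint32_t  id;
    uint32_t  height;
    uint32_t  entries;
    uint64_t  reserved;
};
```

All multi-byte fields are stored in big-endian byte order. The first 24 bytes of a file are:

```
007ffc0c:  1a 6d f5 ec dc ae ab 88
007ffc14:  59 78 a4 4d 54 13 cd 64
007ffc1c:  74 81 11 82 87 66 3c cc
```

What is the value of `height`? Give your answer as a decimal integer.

1501078605

`height` follows `magic` (4 B), `id` (4 B), so it starts at offset 4 + 4 = 8 and occupies 4 bytes.
Bytes at offsets 8..11: 59 78 A4 4D.
In big-endian order the high byte comes first in memory.
The bytes are already most-significant first: 0x5978A44D.
0x5978A44D = 1501078605.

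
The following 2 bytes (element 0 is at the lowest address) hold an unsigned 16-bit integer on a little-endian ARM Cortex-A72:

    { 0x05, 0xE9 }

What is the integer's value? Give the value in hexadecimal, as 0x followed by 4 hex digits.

In little-endian order the low byte comes first in memory.
Reassemble most-significant byte first: E9 05 → 0xE905.

0xE905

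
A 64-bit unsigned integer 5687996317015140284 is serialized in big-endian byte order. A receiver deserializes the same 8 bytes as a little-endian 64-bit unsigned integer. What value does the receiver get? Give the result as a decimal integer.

13611965597734858574

5687996317015140284 in 64-bit hexadecimal is 0x4EEFD283976AE7BC.
Stored big-endian, the bytes at ascending addresses are 4E EF D2 83 97 6A E7 BC.
Read back as little-endian, the first byte is least significant, giving 0xBCE76A9783D2EF4E.
0xBCE76A9783D2EF4E = 13611965597734858574.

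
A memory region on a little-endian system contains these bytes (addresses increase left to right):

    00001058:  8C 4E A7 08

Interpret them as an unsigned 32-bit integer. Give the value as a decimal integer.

145182348

Little-endian stores the least-significant byte at the lowest address.
Reassemble most-significant byte first: 08 A7 4E 8C → 0x08A74E8C.
0x08A74E8C = 145182348.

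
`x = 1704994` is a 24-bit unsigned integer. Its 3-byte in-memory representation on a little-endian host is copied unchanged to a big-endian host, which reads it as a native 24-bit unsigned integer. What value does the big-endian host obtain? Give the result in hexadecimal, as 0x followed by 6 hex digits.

1704994 in 24-bit hexadecimal is 0x1A0422.
Stored little-endian, the bytes at ascending addresses are 22 04 1A.
Read back as big-endian, the last byte is least significant, giving 0x22041A.

0x22041A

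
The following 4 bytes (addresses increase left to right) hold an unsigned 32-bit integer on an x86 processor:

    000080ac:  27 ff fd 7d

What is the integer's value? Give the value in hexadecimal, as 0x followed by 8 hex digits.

0x7DFDFF27

Little-endian: lowest address holds the least-significant byte.
Reassemble most-significant byte first: 7D FD FF 27 → 0x7DFDFF27.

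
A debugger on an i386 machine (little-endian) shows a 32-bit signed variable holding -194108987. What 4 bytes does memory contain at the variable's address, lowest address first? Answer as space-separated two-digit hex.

C5 21 6E F4

Two's complement of -194108987 in 32 bits: 194108987 = 0x0B91DE3B; invert → 0xF46E21C4; add 1 → 0xF46E21C5.
Split into bytes (most-significant first): F4 6E 21 C5.
Little-endian stores the least-significant byte at the lowest address.
So at ascending addresses the bytes are C5 21 6E F4.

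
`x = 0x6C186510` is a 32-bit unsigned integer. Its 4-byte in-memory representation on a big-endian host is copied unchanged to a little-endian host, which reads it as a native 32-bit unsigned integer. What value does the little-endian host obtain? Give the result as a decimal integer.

275060844

Stored big-endian, the bytes at ascending addresses are 6C 18 65 10.
Read back as little-endian, the first byte is least significant, giving 0x1065186C.
0x1065186C = 275060844.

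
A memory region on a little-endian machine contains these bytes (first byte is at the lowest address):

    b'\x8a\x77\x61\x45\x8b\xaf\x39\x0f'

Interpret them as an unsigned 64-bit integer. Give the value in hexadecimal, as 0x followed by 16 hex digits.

0x0F39AF8B4561778A

Little-endian stores the least-significant byte at the lowest address.
Reassemble most-significant byte first: 0F 39 AF 8B 45 61 77 8A → 0x0F39AF8B4561778A.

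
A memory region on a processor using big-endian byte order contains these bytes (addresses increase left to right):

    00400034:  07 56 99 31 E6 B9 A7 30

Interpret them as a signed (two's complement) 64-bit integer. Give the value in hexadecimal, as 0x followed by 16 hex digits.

In big-endian order the high byte comes first in memory.
The bytes are already most-significant first: 0x07569931E6B9A730.

0x07569931E6B9A730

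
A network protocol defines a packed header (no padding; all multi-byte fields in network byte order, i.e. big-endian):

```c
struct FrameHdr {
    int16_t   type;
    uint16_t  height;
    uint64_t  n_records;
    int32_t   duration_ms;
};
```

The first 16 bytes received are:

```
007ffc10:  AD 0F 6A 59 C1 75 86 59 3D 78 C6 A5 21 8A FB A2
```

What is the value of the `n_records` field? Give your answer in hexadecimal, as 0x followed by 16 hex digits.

0xC17586593D78C6A5

`n_records` follows `type` (2 B), `height` (2 B), so it starts at offset 2 + 2 = 4 and occupies 8 bytes.
Bytes at offsets 4..11: C1 75 86 59 3D 78 C6 A5.
Big-endian stores the most-significant byte at the lowest address.
The bytes are already most-significant first: 0xC17586593D78C6A5.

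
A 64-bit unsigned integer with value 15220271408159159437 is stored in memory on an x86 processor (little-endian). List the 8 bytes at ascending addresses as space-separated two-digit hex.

8D 74 5C 8C 34 44 39 D3

15220271408159159437 in hexadecimal, padded to 64 bits, is 0xD33944348C5C748D.
Split into bytes (most-significant first): D3 39 44 34 8C 5C 74 8D.
In little-endian order the low byte comes first in memory.
So at ascending addresses the bytes are 8D 74 5C 8C 34 44 39 D3.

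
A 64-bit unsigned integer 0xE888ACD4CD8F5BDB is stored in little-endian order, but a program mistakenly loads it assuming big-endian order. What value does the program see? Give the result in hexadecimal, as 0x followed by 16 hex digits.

0xDB5B8FCDD4AC88E8

Stored little-endian, the bytes at ascending addresses are DB 5B 8F CD D4 AC 88 E8.
Read back as big-endian, the last byte is least significant, giving 0xDB5B8FCDD4AC88E8.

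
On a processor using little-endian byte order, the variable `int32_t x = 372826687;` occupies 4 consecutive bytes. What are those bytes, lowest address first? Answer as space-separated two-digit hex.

3F E2 38 16

372826687 in hexadecimal, padded to 32 bits, is 0x1638E23F.
Split into bytes (most-significant first): 16 38 E2 3F.
Little-endian: lowest address holds the least-significant byte.
So at ascending addresses the bytes are 3F E2 38 16.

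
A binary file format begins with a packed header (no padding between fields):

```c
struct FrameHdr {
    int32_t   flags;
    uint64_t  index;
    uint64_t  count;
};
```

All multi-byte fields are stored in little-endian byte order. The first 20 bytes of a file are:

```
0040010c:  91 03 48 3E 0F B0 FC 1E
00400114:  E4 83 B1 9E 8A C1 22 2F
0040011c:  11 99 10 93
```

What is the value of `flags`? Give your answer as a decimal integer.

1044906897

`flags` is the first field, at byte offset 0, occupying 4 bytes.
Bytes at offsets 0..3: 91 03 48 3E.
In little-endian order the low byte comes first in memory.
Reassemble most-significant byte first: 3E 48 03 91 → 0x3E480391.
0x3E480391 = 1044906897.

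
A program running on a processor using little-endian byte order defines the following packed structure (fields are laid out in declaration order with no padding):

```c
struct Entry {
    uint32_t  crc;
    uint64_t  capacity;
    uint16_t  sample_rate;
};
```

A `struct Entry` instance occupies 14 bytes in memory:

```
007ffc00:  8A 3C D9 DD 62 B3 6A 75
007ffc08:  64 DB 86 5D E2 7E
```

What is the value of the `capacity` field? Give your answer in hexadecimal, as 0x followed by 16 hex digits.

`capacity` follows `crc` (4 bytes), so it starts at byte offset 4 and occupies 8 bytes.
Bytes at offsets 4..11: 62 B3 6A 75 64 DB 86 5D.
In little-endian order the low byte comes first in memory.
Reassemble most-significant byte first: 5D 86 DB 64 75 6A B3 62 → 0x5D86DB64756AB362.

0x5D86DB64756AB362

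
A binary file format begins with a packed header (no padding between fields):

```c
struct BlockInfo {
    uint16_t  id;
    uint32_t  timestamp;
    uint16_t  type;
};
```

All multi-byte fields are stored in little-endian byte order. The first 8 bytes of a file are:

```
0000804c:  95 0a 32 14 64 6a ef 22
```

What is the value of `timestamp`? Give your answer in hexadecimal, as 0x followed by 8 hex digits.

`timestamp` follows `id` (2 bytes), so it starts at byte offset 2 and occupies 4 bytes.
Bytes at offsets 2..5: 32 14 64 6A.
Little-endian: lowest address holds the least-significant byte.
Reassemble most-significant byte first: 6A 64 14 32 → 0x6A641432.

0x6A641432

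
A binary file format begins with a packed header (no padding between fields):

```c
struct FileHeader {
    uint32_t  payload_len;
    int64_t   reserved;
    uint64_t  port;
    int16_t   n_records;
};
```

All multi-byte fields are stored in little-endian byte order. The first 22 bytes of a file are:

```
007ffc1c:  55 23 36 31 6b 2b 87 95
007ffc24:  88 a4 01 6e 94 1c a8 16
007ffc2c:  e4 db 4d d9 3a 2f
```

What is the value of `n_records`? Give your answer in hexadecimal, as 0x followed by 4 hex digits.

`n_records` follows `payload_len` (4 B), `reserved` (8 B), `port` (8 B), so it starts at offset 4 + 8 + 8 = 20 and occupies 2 bytes.
Bytes at offsets 20..21: 3A 2F.
Little-endian stores the least-significant byte at the lowest address.
Reassemble most-significant byte first: 2F 3A → 0x2F3A.

0x2F3A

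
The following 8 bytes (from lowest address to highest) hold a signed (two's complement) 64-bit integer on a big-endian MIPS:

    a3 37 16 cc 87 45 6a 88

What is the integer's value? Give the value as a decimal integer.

Big-endian stores the most-significant byte at the lowest address.
The bytes are already most-significant first: 0xA33716CC87456A88.
Top bit is set, so as a signed 64-bit value this is 0xA33716CC87456A88 − 2^64 = -6685850054109599096.

-6685850054109599096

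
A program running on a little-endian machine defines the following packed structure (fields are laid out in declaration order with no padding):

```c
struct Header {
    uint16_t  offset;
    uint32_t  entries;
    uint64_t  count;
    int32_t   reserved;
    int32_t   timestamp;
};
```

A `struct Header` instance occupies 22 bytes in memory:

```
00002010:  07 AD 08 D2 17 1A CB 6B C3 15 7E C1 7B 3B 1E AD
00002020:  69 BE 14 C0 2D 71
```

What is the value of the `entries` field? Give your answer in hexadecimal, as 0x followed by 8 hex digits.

0x1A17D208

`entries` follows `offset` (2 bytes), so it starts at byte offset 2 and occupies 4 bytes.
Bytes at offsets 2..5: 08 D2 17 1A.
In little-endian order the low byte comes first in memory.
Reassemble most-significant byte first: 1A 17 D2 08 → 0x1A17D208.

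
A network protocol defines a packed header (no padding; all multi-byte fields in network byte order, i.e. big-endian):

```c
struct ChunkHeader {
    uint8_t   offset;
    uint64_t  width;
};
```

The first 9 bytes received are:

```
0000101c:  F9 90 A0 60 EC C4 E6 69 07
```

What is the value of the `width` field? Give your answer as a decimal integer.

10421436107767310599

`width` follows `offset` (1 byte), so it starts at byte offset 1 and occupies 8 bytes.
Bytes at offsets 1..8: 90 A0 60 EC C4 E6 69 07.
Big-endian stores the most-significant byte at the lowest address.
The bytes are already most-significant first: 0x90A060ECC4E66907.
0x90A060ECC4E66907 = 10421436107767310599.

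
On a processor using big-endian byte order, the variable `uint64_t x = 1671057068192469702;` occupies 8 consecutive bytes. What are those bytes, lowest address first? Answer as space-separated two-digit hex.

17 30 C9 8C C5 04 92 C6

1671057068192469702 in hexadecimal, padded to 64 bits, is 0x1730C98CC50492C6.
Split into bytes (most-significant first): 17 30 C9 8C C5 04 92 C6.
In big-endian order the high byte comes first in memory.
So the memory order matches the most-significant-first order: 17 30 C9 8C C5 04 92 C6.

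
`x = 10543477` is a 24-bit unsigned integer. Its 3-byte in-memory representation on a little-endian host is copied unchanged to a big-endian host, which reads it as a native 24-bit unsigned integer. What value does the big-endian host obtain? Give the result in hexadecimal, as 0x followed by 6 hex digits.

0x75E1A0

10543477 in 24-bit hexadecimal is 0xA0E175.
Stored little-endian, the bytes at ascending addresses are 75 E1 A0.
Read back as big-endian, the last byte is least significant, giving 0x75E1A0.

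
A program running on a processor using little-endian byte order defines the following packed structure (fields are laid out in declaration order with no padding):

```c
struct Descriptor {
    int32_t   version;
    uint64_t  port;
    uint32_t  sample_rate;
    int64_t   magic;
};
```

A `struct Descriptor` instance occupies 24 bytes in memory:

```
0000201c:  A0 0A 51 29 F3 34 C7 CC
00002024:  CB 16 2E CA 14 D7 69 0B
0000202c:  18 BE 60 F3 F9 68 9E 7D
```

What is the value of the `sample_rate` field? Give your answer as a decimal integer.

`sample_rate` follows `version` (4 B), `port` (8 B), so it starts at offset 4 + 8 = 12 and occupies 4 bytes.
Bytes at offsets 12..15: 14 D7 69 0B.
In little-endian order the low byte comes first in memory.
Reassemble most-significant byte first: 0B 69 D7 14 → 0x0B69D714.
0x0B69D714 = 191485716.

191485716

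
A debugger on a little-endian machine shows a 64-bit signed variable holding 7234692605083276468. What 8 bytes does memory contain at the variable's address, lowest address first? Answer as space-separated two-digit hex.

7234692605083276468 in hexadecimal, padded to 64 bits, is 0x6466CA97E12254B4.
Split into bytes (most-significant first): 64 66 CA 97 E1 22 54 B4.
Little-endian stores the least-significant byte at the lowest address.
So at ascending addresses the bytes are B4 54 22 E1 97 CA 66 64.

B4 54 22 E1 97 CA 66 64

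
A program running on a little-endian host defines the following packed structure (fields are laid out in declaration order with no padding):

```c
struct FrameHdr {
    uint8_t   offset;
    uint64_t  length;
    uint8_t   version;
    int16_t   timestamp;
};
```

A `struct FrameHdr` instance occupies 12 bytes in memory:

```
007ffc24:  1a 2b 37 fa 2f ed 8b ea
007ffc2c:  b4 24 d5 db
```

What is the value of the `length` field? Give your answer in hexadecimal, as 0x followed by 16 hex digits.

0xB4EA8BED2FFA372B

`length` follows `offset` (1 byte), so it starts at byte offset 1 and occupies 8 bytes.
Bytes at offsets 1..8: 2B 37 FA 2F ED 8B EA B4.
Little-endian: lowest address holds the least-significant byte.
Reassemble most-significant byte first: B4 EA 8B ED 2F FA 37 2B → 0xB4EA8BED2FFA372B.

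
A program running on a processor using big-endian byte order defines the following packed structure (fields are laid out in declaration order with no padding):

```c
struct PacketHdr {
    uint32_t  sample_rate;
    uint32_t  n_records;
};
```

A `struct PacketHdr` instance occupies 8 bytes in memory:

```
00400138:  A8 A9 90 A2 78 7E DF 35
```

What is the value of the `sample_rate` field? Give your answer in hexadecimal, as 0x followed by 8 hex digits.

0xA8A990A2

`sample_rate` is the first field, at byte offset 0, occupying 4 bytes.
Bytes at offsets 0..3: A8 A9 90 A2.
In big-endian order the high byte comes first in memory.
The bytes are already most-significant first: 0xA8A990A2.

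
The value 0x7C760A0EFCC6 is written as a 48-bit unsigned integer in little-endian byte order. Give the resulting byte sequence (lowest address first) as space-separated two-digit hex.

Split into bytes (most-significant first): 7C 76 0A 0E FC C6.
Little-endian stores the least-significant byte at the lowest address.
So at ascending addresses the bytes are C6 FC 0E 0A 76 7C.

C6 FC 0E 0A 76 7C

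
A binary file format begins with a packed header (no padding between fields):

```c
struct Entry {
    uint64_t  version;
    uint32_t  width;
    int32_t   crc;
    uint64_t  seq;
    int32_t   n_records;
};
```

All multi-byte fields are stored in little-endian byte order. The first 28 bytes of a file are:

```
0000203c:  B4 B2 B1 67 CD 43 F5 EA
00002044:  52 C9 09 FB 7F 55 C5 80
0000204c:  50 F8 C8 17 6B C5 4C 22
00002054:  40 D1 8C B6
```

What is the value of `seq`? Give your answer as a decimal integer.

`seq` follows `version` (8 B), `width` (4 B), `crc` (4 B), so it starts at offset 8 + 4 + 4 = 16 and occupies 8 bytes.
Bytes at offsets 16..23: 50 F8 C8 17 6B C5 4C 22.
Little-endian stores the least-significant byte at the lowest address.
Reassemble most-significant byte first: 22 4C C5 6B 17 C8 F8 50 → 0x224CC56B17C8F850.
0x224CC56B17C8F850 = 2471567359270778960.

2471567359270778960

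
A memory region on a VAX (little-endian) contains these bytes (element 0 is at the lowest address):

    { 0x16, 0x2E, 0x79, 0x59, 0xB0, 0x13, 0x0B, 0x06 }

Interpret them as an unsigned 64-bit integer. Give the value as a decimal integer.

Little-endian stores the least-significant byte at the lowest address.
Reassemble most-significant byte first: 06 0B 13 B0 59 79 2E 16 → 0x060B13B059792E16.
0x060B13B059792E16 = 435463437107670550.

435463437107670550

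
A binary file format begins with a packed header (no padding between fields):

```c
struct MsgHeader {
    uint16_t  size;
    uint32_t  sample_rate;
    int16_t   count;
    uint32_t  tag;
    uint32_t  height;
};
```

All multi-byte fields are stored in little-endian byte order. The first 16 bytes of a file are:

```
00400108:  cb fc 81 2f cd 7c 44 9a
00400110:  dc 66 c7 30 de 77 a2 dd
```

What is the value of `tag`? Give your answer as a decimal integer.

818374364

`tag` follows `size` (2 B), `sample_rate` (4 B), `count` (2 B), so it starts at offset 2 + 4 + 2 = 8 and occupies 4 bytes.
Bytes at offsets 8..11: DC 66 C7 30.
In little-endian order the low byte comes first in memory.
Reassemble most-significant byte first: 30 C7 66 DC → 0x30C766DC.
0x30C766DC = 818374364.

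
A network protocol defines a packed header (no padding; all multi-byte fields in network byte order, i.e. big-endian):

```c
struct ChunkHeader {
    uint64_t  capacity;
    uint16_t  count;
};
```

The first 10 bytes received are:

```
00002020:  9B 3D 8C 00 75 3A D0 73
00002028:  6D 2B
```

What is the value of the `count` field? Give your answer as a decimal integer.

27947

`count` follows `capacity` (8 bytes), so it starts at byte offset 8 and occupies 2 bytes.
Bytes at offsets 8..9: 6D 2B.
Big-endian stores the most-significant byte at the lowest address.
The bytes are already most-significant first: 0x6D2B.
0x6D2B = 27947.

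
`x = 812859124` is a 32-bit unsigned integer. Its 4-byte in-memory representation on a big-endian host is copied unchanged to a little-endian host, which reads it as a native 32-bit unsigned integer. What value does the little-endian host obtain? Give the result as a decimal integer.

4097733424

812859124 in 32-bit hexadecimal is 0x30733EF4.
Stored big-endian, the bytes at ascending addresses are 30 73 3E F4.
Read back as little-endian, the first byte is least significant, giving 0xF43E7330.
0xF43E7330 = 4097733424.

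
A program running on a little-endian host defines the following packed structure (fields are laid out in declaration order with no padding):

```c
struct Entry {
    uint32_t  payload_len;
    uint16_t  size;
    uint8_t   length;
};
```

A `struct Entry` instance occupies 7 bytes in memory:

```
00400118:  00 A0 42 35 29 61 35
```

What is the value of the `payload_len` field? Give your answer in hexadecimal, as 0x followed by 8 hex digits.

0x3542A000

`payload_len` is the first field, at byte offset 0, occupying 4 bytes.
Bytes at offsets 0..3: 00 A0 42 35.
Little-endian stores the least-significant byte at the lowest address.
Reassemble most-significant byte first: 35 42 A0 00 → 0x3542A000.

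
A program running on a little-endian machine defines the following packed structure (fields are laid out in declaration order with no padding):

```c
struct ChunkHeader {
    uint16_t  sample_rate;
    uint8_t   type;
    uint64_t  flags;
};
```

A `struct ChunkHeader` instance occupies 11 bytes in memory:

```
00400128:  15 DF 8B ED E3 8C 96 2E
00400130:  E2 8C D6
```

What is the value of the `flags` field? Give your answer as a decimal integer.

15459980310578258925

`flags` follows `sample_rate` (2 B), `type` (1 B), so it starts at offset 2 + 1 = 3 and occupies 8 bytes.
Bytes at offsets 3..10: ED E3 8C 96 2E E2 8C D6.
Little-endian stores the least-significant byte at the lowest address.
Reassemble most-significant byte first: D6 8C E2 2E 96 8C E3 ED → 0xD68CE22E968CE3ED.
0xD68CE22E968CE3ED = 15459980310578258925.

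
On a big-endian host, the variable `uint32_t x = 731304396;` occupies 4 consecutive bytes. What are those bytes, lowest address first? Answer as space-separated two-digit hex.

731304396 in hexadecimal, padded to 32 bits, is 0x2B96D1CC.
Split into bytes (most-significant first): 2B 96 D1 CC.
In big-endian order the high byte comes first in memory.
So the memory order matches the most-significant-first order: 2B 96 D1 CC.

2B 96 D1 CC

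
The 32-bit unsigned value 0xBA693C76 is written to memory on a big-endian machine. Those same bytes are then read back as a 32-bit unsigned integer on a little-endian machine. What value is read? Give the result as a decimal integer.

Stored big-endian, the bytes at ascending addresses are BA 69 3C 76.
Read back as little-endian, the first byte is least significant, giving 0x763C69BA.
0x763C69BA = 1983670714.

1983670714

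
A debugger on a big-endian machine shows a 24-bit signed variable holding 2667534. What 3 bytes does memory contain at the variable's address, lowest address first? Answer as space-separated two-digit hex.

28 B4 0E

2667534 in hexadecimal, padded to 24 bits, is 0x28B40E.
Split into bytes (most-significant first): 28 B4 0E.
Big-endian: lowest address holds the most-significant byte.
So the memory order matches the most-significant-first order: 28 B4 0E.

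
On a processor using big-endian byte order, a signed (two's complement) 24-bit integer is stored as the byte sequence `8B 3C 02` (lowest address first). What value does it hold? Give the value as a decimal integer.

In big-endian order the high byte comes first in memory.
The bytes are already most-significant first: 0x8B3C02.
Top bit is set, so as a signed 24-bit value this is 0x8B3C02 − 2^24 = -7652350.

-7652350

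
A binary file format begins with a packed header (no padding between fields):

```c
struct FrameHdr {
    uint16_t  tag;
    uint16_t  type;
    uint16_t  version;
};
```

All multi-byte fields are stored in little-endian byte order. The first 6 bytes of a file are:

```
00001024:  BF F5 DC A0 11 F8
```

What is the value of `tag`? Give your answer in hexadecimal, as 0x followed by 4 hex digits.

0xF5BF

`tag` is the first field, at byte offset 0, occupying 2 bytes.
Bytes at offsets 0..1: BF F5.
In little-endian order the low byte comes first in memory.
Reassemble most-significant byte first: F5 BF → 0xF5BF.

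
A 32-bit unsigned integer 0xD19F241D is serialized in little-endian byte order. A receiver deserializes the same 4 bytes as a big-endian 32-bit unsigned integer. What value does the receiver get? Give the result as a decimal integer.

488939473

Stored little-endian, the bytes at ascending addresses are 1D 24 9F D1.
Read back as big-endian, the last byte is least significant, giving 0x1D249FD1.
0x1D249FD1 = 488939473.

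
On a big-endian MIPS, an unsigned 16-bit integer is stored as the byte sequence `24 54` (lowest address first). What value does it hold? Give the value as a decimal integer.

In big-endian order the high byte comes first in memory.
The bytes are already most-significant first: 0x2454.
0x2454 = 9300.

9300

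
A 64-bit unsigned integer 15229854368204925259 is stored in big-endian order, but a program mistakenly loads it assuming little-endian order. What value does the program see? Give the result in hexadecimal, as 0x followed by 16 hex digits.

0x4B29C94DDB4F5BD3

15229854368204925259 in 64-bit hexadecimal is 0xD35B4FDB4DC9294B.
Stored big-endian, the bytes at ascending addresses are D3 5B 4F DB 4D C9 29 4B.
Read back as little-endian, the first byte is least significant, giving 0x4B29C94DDB4F5BD3.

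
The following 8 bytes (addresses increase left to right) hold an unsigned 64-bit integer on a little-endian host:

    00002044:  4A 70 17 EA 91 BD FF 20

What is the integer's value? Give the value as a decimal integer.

In little-endian order the low byte comes first in memory.
Reassemble most-significant byte first: 20 FF BD 91 EA 17 70 4A → 0x20FFBD91EA17704A.
0x20FFBD91EA17704A = 2377827562670223434.

2377827562670223434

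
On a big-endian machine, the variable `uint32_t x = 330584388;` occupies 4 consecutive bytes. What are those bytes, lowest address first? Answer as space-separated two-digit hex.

13 B4 51 44

330584388 in hexadecimal, padded to 32 bits, is 0x13B45144.
Split into bytes (most-significant first): 13 B4 51 44.
Big-endian: lowest address holds the most-significant byte.
So the memory order matches the most-significant-first order: 13 B4 51 44.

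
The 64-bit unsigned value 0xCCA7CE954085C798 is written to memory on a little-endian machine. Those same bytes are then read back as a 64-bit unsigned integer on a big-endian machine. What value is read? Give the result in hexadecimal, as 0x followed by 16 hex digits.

0x98C7854095CEA7CC

Stored little-endian, the bytes at ascending addresses are 98 C7 85 40 95 CE A7 CC.
Read back as big-endian, the last byte is least significant, giving 0x98C7854095CEA7CC.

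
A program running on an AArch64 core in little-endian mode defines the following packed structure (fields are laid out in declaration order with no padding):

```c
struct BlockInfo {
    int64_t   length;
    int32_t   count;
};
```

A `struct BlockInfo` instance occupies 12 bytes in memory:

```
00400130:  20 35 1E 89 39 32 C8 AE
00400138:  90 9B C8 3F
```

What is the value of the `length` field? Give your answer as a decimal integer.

-5852372493072976608

`length` is the first field, at byte offset 0, occupying 8 bytes.
Bytes at offsets 0..7: 20 35 1E 89 39 32 C8 AE.
In little-endian order the low byte comes first in memory.
Reassemble most-significant byte first: AE C8 32 39 89 1E 35 20 → 0xAEC83239891E3520.
Top bit is set, so as a signed 64-bit value this is 0xAEC83239891E3520 − 2^64 = -5852372493072976608.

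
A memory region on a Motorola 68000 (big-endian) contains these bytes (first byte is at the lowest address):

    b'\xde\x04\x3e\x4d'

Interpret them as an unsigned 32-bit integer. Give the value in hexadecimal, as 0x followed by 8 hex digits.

Big-endian stores the most-significant byte at the lowest address.
The bytes are already most-significant first: 0xDE043E4D.

0xDE043E4D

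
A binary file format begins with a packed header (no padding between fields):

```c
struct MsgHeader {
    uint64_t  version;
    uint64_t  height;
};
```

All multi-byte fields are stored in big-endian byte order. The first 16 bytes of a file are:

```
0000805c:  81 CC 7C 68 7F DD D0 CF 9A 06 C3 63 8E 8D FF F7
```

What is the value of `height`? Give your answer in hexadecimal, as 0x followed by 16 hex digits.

0x9A06C3638E8DFFF7

`height` follows `version` (8 bytes), so it starts at byte offset 8 and occupies 8 bytes.
Bytes at offsets 8..15: 9A 06 C3 63 8E 8D FF F7.
Big-endian: lowest address holds the most-significant byte.
The bytes are already most-significant first: 0x9A06C3638E8DFFF7.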